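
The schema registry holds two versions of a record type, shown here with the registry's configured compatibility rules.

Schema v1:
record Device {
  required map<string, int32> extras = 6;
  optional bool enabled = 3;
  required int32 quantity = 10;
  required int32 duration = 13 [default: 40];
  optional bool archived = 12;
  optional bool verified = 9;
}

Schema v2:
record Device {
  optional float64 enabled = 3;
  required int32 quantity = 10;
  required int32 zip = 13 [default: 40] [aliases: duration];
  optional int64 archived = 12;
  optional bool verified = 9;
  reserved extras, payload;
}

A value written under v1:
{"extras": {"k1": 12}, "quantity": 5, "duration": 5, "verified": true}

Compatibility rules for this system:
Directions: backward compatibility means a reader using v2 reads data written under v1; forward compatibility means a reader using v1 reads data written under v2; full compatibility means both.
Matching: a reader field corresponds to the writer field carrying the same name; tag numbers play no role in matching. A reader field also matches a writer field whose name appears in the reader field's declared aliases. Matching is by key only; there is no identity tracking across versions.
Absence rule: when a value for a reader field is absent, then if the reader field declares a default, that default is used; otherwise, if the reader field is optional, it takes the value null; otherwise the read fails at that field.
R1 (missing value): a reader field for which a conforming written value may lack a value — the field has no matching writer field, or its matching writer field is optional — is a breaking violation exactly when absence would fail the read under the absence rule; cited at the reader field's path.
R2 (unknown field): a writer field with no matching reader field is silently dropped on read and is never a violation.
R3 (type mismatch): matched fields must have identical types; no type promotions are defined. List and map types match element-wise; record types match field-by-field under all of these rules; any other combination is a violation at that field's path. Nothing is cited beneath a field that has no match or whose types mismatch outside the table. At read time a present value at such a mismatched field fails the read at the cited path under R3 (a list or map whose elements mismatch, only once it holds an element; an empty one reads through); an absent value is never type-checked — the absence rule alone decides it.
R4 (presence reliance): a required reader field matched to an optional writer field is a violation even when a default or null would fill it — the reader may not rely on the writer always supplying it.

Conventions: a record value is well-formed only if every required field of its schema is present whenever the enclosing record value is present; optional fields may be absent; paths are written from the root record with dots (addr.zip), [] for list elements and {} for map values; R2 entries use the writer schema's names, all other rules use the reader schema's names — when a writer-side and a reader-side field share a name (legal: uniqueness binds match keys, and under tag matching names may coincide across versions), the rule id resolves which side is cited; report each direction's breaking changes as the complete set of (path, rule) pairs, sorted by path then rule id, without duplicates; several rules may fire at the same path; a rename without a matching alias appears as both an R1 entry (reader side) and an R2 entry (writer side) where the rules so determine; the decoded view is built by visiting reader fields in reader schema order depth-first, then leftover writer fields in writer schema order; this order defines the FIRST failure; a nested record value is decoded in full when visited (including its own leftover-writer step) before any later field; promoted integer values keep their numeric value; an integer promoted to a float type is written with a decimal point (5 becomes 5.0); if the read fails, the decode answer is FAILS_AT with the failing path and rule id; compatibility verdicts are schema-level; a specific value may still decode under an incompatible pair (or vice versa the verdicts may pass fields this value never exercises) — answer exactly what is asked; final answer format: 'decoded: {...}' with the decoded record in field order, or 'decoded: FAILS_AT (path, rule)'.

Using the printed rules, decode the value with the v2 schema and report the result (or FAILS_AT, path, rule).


arrows below run writer -> reader for Device
decoding the Device value with the v2 reader:
  enabled := null (not supplied -> null)
  quantity := 5
  zip := 5 (from writer duration)
  archived := null (not supplied -> null)
  verified := true
  writer extras: unmatched, discarded
  => decoded: {"enabled": null, "quantity": 5, "zip": 5, "archived": null, "verified": true}
ruling out the remaining Device differences:
  field archived in record Device: type bool changed to int64 -> shifts the Device verdicts, not this decode
  field enabled in record Device: type bool changed to float64 -> shifts the Device verdicts, not this decode

decoded: {"enabled": null, "quantity": 5, "zip": 5, "archived": null, "verified": true}


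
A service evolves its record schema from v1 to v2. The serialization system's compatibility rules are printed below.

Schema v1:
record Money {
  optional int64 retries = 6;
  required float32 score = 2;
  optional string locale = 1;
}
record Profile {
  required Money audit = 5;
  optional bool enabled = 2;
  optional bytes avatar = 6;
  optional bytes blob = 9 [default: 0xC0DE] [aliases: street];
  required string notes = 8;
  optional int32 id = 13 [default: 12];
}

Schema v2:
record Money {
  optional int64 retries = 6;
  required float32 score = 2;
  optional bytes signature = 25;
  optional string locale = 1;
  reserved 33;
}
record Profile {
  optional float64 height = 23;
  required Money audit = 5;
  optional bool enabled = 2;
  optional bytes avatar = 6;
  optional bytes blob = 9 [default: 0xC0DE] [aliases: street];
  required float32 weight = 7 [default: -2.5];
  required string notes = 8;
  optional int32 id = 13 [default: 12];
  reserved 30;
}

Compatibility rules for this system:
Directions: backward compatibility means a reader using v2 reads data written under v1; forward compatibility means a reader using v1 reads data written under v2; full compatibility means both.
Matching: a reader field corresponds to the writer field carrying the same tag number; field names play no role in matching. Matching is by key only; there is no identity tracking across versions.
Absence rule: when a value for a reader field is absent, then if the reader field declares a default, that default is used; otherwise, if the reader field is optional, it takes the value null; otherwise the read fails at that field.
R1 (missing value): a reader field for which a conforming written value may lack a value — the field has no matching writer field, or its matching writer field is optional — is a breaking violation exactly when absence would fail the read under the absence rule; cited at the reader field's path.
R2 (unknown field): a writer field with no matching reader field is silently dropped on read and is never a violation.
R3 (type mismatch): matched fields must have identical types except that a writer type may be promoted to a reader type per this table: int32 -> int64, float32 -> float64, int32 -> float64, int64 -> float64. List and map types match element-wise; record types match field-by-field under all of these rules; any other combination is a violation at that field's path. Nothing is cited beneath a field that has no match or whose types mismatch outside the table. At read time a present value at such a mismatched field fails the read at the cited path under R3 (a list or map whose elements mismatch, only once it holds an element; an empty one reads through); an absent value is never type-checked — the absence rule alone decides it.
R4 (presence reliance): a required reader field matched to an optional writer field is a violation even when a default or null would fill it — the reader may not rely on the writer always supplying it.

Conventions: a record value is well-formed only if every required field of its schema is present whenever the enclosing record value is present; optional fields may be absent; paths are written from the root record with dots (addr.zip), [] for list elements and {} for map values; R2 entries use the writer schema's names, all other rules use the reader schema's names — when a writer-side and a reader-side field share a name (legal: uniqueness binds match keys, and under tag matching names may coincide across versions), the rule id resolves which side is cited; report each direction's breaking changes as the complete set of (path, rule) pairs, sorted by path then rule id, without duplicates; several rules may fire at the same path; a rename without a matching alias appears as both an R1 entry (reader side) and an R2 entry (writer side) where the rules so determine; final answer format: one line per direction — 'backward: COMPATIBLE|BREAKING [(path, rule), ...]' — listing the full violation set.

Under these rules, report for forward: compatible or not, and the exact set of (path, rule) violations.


forward: COMPATIBLE []

the writer's type comes first in each Profile pair
forward on Profile — v1 reading data written by v2:
  Money -> Money, writer required: audit aligns to audit
  bool -> bool, writer optional: enabled aligns to enabled
  bytes -> bytes, writer optional: avatar aligns to avatar
  bytes -> bytes, writer optional: blob aligns to blob
  string -> string, writer required: notes aligns to notes
  int32 -> int32, writer optional: id aligns to id
  height (writer side), unknown to reader
  weight (writer side), unknown to reader
  int64 -> int64, writer optional: audit.retries aligns to audit.retries
  float32 -> float32, writer required: audit.score aligns to audit.score
  string -> string, writer optional: audit.locale aligns to audit.locale
  audit.signature (writer side), unknown to reader
  => no violations; forward on Profile: COMPATIBLE
the rest of the Profile diff is inert for this question:
  added field signature to record Money: optional bytes, tag 25 (in v2 it sits immediately before locale) -> no rule fires on it in Profile's dialect; the asked verdict holds
  added field height to record Profile: optional float64, tag 23 (in v2 it sits immediately before audit) -> no rule fires on it in Profile's dialect; the asked verdict holds
  added field weight to record Profile: required float32, tag 7, default -2.5 (in v2 it sits immediately before notes) -> no rule fires on it in Profile's dialect; the asked verdict holds


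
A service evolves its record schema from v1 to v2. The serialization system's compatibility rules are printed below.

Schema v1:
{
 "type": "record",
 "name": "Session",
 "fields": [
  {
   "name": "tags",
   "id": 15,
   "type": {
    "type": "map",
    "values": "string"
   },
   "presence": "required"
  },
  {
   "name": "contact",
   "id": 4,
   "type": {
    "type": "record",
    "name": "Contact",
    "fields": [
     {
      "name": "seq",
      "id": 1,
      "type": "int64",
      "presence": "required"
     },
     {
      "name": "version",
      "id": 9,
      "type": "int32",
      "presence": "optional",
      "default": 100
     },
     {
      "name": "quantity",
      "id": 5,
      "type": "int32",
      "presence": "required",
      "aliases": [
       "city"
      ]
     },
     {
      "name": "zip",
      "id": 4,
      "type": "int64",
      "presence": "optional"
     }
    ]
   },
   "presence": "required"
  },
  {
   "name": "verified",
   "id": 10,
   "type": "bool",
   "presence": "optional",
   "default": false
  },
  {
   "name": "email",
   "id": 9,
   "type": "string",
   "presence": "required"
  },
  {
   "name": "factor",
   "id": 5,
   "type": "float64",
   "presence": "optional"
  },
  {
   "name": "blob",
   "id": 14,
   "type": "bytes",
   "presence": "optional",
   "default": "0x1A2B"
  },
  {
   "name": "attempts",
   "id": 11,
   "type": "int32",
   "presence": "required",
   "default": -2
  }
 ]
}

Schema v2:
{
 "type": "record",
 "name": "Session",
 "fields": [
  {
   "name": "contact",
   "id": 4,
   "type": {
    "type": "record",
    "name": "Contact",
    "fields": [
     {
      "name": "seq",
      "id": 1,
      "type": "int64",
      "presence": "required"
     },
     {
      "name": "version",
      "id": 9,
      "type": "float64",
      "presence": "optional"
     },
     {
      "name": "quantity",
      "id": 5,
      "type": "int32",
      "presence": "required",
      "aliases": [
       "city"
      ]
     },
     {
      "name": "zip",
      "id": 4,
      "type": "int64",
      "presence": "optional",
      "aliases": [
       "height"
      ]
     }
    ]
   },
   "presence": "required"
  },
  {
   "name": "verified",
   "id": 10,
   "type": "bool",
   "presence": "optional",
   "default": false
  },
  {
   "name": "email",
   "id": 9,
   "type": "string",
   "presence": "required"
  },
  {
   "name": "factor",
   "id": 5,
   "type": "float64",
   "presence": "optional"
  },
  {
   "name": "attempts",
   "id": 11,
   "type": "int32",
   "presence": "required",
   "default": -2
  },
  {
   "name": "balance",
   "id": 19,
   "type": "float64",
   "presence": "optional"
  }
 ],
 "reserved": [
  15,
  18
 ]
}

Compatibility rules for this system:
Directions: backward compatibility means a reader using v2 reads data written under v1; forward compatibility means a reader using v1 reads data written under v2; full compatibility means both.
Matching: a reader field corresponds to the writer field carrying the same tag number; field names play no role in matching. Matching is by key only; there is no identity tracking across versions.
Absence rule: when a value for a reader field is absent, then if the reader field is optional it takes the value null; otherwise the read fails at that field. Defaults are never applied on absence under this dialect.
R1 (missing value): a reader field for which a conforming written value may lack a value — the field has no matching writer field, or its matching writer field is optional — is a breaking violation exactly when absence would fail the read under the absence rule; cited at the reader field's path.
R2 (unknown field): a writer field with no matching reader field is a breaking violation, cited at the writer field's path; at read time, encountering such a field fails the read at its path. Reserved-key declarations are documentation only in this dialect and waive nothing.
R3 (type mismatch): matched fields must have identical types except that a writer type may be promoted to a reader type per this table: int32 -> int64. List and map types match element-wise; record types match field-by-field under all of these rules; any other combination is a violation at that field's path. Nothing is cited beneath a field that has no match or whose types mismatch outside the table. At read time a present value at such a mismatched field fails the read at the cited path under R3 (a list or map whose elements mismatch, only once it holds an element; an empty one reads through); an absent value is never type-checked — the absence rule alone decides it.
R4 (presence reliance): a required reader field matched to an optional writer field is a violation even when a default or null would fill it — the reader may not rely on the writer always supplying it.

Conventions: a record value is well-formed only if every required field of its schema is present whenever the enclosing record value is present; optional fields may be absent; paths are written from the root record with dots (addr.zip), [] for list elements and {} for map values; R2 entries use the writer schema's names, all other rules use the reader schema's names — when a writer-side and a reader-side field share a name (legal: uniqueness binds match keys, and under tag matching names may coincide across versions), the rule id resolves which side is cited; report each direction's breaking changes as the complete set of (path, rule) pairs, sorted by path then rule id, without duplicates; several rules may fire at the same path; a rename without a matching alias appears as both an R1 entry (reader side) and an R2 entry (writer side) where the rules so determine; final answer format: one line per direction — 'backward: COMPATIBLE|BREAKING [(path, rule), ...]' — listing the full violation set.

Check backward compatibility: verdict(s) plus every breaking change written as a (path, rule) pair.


arrows below run writer -> reader for Session
backward pass over Session, reader schema v2, writer schema v1:
  writer required, Contact -> Contact: reader contact maps from writer contact
  writer optional, bool -> bool: reader verified maps from writer verified
  writer required, string -> string: reader email maps from writer email
  writer optional, float64 -> float64: reader factor maps from writer factor
  writer required, int32 -> int32: reader attempts maps from writer attempts
  balance has no writer counterpart
  writer tags: unknown to reader
  writer blob: unknown to reader
  writer required, int64 -> int64: reader contact.seq maps from writer contact.seq
  writer optional, int32 -> float64: reader contact.version maps from writer contact.version
  writer required, int32 -> int32: reader contact.quantity maps from writer contact.quantity
  writer optional, int64 -> int64: reader contact.zip maps from writer contact.zip
  R2 fires at blob
  R3 fires at contact.version
  R2 fires at tags
  => 3 violation(s): backward is BREAKING for Session
checking off the Session differences that do not matter here:
  added field balance to record Session: optional float64, tag 19 (in v2 it sits last) -> its effect on Session is confined to the forward direction, not asked

backward: BREAKING [(blob, R2), (contact.version, R3), (tags, R2)]


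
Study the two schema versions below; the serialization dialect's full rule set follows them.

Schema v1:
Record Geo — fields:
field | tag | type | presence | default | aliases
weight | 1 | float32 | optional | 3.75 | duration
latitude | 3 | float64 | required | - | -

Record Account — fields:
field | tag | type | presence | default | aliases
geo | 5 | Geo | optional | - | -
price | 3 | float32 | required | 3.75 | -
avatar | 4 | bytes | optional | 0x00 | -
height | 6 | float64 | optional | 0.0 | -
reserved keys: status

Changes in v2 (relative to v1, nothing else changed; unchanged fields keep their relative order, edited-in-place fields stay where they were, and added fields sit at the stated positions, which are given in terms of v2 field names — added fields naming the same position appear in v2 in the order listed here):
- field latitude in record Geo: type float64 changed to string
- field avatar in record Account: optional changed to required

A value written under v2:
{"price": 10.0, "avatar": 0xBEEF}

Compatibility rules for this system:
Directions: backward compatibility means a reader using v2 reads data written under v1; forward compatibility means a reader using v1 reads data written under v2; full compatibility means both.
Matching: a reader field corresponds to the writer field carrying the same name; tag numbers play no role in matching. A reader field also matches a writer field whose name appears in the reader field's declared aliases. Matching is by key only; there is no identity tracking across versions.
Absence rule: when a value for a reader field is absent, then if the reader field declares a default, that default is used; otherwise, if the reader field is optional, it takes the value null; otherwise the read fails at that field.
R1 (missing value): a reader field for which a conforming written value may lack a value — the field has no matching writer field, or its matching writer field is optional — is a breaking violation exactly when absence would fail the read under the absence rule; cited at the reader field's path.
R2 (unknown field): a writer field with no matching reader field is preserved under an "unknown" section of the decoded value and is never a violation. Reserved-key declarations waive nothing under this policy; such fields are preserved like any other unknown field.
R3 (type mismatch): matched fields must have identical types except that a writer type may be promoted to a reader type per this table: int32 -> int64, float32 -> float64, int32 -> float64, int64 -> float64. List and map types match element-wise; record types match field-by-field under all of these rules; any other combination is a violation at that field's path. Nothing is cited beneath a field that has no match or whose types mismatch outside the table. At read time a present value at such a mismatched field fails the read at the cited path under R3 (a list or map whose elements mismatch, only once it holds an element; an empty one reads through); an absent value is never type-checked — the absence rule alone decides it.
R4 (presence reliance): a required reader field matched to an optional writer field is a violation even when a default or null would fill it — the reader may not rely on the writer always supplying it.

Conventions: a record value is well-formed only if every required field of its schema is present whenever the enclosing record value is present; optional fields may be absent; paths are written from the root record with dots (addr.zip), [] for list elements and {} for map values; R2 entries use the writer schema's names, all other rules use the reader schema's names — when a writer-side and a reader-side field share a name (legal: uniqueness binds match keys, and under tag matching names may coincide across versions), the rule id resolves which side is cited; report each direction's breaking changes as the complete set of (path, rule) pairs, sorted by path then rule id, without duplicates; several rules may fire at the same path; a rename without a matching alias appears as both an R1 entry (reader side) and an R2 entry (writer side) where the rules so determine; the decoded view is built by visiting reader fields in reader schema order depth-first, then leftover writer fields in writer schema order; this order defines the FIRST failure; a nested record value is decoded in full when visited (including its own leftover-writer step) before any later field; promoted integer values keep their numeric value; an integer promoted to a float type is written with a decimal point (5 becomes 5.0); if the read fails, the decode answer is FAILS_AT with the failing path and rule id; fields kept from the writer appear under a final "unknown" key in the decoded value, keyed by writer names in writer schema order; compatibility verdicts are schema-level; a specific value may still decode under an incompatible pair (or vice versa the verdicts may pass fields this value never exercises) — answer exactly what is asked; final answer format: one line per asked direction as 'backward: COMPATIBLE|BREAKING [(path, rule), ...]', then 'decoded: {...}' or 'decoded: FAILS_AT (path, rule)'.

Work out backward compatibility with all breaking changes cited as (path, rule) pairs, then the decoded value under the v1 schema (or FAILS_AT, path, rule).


backward: BREAKING [(avatar, R4), (geo.latitude, R3)]; decoded: {"geo": null, "price": 10.0, "avatar": 0xBEEF, "height": 0.0}

the writer's type comes first in each Account pair
backward for Account (reader v2, writer v1):
  writer optional, Geo -> Geo: reader geo maps from writer geo
  writer required, float32 -> float32: reader price maps from writer price
  writer optional, bytes -> bytes: reader avatar maps from writer avatar
  writer optional, float64 -> float64: reader height maps from writer height
  writer optional, float32 -> float32: reader geo.weight maps from writer geo.weight
  writer required, float64 -> string: reader geo.latitude maps from writer geo.latitude
  violation R4 at avatar
  violation R3 at geo.latitude
  => 2 violation(s): backward is BREAKING for Account
decode (reader v1):
  geo := null (absent, optional -> null)
  price := 10.0
  avatar := 0xBEEF
  height := 0.0 (absent -> default)
  => decoded: {"geo": null, "price": 10.0, "avatar": 0xBEEF, "height": 0.0}


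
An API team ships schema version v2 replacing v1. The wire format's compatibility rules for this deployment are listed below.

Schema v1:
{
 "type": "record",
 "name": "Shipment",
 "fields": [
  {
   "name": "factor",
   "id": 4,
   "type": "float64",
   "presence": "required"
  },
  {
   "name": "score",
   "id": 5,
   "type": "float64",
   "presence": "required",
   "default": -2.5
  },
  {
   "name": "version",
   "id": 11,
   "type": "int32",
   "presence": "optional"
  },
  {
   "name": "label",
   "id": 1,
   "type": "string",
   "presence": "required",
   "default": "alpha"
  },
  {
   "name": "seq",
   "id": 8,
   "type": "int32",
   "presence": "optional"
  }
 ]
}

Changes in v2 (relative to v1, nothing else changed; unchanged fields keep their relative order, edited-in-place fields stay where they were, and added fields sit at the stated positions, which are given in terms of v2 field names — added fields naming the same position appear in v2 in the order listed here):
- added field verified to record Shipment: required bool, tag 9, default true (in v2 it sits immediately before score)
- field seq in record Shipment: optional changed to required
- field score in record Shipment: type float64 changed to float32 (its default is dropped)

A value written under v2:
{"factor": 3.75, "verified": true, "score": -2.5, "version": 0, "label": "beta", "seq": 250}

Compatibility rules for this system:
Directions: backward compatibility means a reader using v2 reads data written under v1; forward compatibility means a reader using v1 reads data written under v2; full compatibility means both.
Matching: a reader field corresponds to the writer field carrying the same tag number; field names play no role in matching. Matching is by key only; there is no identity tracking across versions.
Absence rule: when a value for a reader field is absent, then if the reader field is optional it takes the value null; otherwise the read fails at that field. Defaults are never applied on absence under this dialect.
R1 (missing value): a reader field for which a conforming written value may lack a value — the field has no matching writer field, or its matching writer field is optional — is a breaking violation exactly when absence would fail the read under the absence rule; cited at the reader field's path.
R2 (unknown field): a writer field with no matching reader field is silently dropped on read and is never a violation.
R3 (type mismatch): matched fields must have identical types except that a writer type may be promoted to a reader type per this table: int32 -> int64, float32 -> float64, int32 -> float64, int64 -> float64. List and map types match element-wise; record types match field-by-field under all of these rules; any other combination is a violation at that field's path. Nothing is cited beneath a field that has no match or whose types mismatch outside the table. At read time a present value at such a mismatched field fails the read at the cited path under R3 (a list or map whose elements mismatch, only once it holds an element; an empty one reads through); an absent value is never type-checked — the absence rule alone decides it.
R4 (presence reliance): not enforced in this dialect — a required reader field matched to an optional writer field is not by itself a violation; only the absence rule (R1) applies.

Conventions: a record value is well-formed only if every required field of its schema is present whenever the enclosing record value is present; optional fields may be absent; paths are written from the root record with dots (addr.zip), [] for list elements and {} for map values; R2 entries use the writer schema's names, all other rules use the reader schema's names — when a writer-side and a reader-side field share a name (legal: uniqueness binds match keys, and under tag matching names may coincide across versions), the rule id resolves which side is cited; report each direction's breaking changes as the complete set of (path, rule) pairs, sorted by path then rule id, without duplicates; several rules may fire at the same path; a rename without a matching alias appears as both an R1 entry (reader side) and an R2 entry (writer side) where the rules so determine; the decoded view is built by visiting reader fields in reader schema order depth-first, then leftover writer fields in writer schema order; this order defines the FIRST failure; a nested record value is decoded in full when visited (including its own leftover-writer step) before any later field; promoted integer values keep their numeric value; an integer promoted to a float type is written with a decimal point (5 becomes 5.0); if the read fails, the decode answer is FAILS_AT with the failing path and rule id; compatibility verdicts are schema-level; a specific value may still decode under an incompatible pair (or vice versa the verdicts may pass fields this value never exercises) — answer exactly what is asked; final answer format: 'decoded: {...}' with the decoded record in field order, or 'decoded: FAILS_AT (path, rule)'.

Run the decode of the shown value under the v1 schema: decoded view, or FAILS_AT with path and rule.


the writer's type comes first in each Shipment pair
decode walk for Shipment under reader schema v1:
  factor := 3.75
  score := -2.5 (float32 -> float64)
  version := 0
  label := "beta"
  seq := 250
  writer verified: unmatched, discarded
  => decoded: {"factor": 3.75, "score": -2.5, "version": 0, "label": "beta", "seq": 250}
checking off the Shipment differences that do not matter here:
  added field verified to record Shipment: required bool, tag 9, default true (in v2 it sits immediately before score) -> shifts the Shipment verdicts, not this decode
  field seq in record Shipment: optional changed to required -> shifts the Shipment verdicts, not this decode
  field score in record Shipment: type float64 changed to float32 (its default is dropped) -> shifts the Shipment verdicts, not this decode

decoded: {"factor": 3.75, "score": -2.5, "version": 0, "label": "beta", "seq": 250}


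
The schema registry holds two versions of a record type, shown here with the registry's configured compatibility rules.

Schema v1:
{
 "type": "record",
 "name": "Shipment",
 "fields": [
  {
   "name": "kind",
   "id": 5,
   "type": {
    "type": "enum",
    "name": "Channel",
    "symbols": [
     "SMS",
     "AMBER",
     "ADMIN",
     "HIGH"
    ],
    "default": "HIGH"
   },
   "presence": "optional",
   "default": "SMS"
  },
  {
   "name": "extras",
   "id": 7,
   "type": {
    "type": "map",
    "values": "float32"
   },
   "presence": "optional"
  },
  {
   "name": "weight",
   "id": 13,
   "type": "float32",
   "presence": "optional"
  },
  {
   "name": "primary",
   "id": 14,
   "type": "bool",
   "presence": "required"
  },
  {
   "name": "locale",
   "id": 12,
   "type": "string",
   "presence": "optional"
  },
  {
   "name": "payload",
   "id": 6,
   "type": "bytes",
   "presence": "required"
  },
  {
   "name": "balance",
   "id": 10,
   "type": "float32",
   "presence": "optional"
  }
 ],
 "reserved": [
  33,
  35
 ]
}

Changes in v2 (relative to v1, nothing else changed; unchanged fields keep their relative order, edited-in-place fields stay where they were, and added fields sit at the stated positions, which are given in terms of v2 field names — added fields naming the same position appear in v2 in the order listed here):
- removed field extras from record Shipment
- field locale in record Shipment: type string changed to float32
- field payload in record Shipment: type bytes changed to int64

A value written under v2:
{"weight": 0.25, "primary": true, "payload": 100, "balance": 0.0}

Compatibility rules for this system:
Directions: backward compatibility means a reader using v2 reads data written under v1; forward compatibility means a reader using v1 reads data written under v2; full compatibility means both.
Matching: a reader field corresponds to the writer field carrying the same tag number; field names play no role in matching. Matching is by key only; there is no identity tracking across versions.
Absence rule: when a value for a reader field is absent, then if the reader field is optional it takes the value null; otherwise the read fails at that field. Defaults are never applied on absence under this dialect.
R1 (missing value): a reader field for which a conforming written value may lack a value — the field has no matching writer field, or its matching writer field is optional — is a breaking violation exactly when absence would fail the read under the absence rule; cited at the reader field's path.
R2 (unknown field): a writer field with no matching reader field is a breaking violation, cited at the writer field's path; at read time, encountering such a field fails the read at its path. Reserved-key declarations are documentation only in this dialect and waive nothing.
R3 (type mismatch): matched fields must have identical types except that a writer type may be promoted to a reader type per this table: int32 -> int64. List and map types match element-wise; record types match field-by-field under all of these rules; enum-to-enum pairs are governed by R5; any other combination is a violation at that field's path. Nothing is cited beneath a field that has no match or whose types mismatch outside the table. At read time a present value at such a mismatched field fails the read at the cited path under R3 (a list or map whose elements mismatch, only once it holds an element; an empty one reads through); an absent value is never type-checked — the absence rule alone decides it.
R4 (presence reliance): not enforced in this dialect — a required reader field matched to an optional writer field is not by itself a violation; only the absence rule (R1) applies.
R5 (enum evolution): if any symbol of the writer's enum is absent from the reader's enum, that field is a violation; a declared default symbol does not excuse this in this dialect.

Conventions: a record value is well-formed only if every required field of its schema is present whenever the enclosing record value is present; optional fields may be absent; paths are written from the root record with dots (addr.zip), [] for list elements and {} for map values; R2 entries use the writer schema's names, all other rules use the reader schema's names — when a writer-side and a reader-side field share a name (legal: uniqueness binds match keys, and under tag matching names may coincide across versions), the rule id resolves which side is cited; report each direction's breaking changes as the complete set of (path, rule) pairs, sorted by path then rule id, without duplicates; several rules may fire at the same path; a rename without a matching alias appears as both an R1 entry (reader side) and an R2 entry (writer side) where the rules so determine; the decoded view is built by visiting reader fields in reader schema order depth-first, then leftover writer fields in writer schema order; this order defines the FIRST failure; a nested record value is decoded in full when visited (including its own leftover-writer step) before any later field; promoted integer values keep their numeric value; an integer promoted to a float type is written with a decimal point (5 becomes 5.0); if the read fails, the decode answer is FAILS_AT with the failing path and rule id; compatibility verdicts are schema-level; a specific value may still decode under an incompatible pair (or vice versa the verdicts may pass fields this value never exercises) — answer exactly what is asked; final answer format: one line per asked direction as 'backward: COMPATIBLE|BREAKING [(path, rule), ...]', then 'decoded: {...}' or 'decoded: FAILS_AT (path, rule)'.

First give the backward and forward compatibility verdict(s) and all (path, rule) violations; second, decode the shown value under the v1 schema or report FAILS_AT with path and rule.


the writer's type comes first in each Shipment pair
backward pass over Shipment, reader schema v2, writer schema v1:
  kind: paired with writer kind (Channel -> Channel; writer optional)
  weight: paired with writer weight (float32 -> float32; writer optional)
  primary: paired with writer primary (bool -> bool; writer required)
  locale: paired with writer locale (string -> float32; writer optional)
  payload: paired with writer payload (bytes -> int64; writer required)
  balance: paired with writer balance (float32 -> float32; writer optional)
  leftover writer field: extras
  violation R2 at extras
  violation R3 at locale
  violation R3 at payload
  => backward: BREAKING (3)
forward pass over Shipment, reader schema v1, writer schema v2:
  kind: paired with writer kind (Channel -> Channel; writer optional)
  extras: no writer match
  weight: paired with writer weight (float32 -> float32; writer optional)
  primary: paired with writer primary (bool -> bool; writer required)
  locale: paired with writer locale (float32 -> string; writer optional)
  payload: paired with writer payload (int64 -> bytes; writer required)
  balance: paired with writer balance (float32 -> float32; writer optional)
  violation R3 at locale
  violation R3 at payload
  => forward: BREAKING (2)
decode walk for Shipment under reader schema v1:
  kind := null (not supplied -> null)
  extras := null (not supplied -> null)
  weight := 0.25
  primary := true
  locale := null (not supplied -> null)
  read fails at payload under R3
  => FAILS_AT (payload, R3)

backward: BREAKING [(extras, R2), (locale, R3), (payload, R3)]; forward: BREAKING [(locale, R3), (payload, R3)]; decoded: FAILS_AT (payload, R3)


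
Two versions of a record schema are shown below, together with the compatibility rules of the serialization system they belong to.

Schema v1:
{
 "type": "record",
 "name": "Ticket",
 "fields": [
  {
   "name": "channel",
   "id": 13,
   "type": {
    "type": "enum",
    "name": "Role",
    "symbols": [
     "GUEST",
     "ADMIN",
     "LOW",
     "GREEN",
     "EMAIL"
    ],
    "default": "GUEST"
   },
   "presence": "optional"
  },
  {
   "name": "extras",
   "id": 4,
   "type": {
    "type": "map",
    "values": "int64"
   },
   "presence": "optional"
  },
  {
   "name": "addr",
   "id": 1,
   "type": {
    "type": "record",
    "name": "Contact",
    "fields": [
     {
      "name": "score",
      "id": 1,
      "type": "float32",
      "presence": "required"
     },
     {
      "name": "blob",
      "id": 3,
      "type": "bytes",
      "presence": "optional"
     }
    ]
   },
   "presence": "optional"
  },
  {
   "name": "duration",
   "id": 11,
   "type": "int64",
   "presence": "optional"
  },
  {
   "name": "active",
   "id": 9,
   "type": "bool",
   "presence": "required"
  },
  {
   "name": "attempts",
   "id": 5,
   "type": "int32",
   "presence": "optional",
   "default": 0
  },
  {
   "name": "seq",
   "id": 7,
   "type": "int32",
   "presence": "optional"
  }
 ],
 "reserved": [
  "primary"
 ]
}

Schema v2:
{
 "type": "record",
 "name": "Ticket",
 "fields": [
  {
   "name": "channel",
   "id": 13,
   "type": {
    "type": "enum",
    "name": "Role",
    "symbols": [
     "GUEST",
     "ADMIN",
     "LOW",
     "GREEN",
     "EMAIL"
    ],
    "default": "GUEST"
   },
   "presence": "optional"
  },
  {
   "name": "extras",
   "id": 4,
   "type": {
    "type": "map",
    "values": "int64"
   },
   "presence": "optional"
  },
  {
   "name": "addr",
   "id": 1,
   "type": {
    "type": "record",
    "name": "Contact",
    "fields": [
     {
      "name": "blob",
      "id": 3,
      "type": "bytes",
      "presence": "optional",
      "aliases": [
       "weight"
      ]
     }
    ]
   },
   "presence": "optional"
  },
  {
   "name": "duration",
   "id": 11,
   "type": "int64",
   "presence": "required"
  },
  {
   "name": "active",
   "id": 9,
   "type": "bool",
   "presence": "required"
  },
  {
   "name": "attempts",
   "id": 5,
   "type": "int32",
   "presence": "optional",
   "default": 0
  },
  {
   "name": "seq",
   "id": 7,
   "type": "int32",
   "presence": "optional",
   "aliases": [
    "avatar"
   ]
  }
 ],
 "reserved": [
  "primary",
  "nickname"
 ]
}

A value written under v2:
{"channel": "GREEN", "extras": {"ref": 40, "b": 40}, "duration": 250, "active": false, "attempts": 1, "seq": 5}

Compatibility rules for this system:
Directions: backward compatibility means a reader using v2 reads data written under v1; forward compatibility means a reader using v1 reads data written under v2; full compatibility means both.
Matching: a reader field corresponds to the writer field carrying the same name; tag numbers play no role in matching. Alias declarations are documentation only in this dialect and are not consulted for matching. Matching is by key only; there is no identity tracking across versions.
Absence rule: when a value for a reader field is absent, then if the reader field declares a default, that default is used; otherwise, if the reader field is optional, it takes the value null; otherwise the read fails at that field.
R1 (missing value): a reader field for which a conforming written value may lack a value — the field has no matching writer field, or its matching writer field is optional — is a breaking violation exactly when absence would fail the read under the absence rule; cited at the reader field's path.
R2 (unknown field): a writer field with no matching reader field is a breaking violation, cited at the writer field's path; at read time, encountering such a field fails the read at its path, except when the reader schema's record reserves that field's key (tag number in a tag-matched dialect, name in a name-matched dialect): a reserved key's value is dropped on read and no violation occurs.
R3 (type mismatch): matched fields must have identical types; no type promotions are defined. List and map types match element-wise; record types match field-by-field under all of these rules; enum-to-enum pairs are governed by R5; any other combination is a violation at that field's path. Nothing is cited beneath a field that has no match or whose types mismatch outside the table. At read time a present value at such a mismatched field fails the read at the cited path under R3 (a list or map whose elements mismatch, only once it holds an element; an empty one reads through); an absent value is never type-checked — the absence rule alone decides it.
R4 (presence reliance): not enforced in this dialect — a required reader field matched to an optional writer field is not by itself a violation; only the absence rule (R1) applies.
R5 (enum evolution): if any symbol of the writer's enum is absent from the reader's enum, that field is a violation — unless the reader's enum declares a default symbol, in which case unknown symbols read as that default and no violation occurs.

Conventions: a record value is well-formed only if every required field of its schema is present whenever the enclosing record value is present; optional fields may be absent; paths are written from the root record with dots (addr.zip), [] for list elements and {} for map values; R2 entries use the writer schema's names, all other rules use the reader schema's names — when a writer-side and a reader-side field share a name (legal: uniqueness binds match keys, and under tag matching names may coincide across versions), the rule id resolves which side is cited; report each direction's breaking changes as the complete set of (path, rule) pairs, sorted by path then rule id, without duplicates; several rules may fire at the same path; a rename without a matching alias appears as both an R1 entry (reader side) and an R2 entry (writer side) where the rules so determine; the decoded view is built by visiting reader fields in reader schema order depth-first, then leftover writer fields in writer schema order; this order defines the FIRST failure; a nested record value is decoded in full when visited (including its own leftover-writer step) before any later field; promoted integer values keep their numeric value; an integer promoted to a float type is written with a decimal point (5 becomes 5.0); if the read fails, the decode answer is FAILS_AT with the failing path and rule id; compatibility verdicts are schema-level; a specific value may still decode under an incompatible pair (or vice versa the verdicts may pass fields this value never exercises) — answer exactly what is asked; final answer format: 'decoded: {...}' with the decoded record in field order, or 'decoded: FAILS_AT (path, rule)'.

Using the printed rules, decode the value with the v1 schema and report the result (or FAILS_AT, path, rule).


in Ticket below, arrows point writer -> reader
decoding the Ticket value with the v1 reader:
  channel := "GREEN"
  extras := {"ref": 40, "b": 40}
  addr := null (not supplied -> null)
  duration := 250
  active := false
  attempts := 1
  seq := 5
  => decoded: {"channel": "GREEN", "extras": {"ref": 40, "b": 40}, "addr": null, "duration": 250, "active": false, "attempts": 1, "seq": 5}
the rest of the Ticket diff is inert for this question:
  field duration in record Ticket: optional changed to required -> shifts the Ticket verdicts, not this decode
  removed field score from record Contact -> shifts the Ticket verdicts, not this decode

decoded: {"channel": "GREEN", "extras": {"ref": 40, "b": 40}, "addr": null, "duration": 250, "active": false, "attempts": 1, "seq": 5}
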